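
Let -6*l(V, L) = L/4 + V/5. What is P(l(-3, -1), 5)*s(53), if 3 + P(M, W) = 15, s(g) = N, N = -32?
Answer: -384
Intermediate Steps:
s(g) = -32
l(V, L) = -L/24 - V/30 (l(V, L) = -(L/4 + V/5)/6 = -L/24 - V/30)
P(M, W) = 12 (P(M, W) = -3 + 15 = 12)
P(l(-3, -1), 5)*s(53) = 12*(-32) = -384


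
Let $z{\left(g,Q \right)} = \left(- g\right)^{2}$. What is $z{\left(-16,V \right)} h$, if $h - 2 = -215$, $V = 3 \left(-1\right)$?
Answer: $-54528$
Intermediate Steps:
$V = -3$
$z{\left(g,Q \right)} = g^{2}$
$h = -213$ ($h = 2 - 215 = -213$)
$z{\left(-16,V \right)} h = \left(-16\right)^{2} \left(-213\right) = 256 \left(-213\right) = -54528$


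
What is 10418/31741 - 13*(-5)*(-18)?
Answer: -37126552/31741 ≈ -1169.7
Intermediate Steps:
10418/31741 - 13*(-5)*(-18) = 10418*(1/31741) - (-65)*(-18) = 10418/31741 - 1*1170 = 10418/31741 - 1170 = -37126552/31741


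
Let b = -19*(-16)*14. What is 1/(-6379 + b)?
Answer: -1/2123 ≈ -0.00047103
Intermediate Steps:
b = 4256 (b = 304*14 = 4256)
1/(-6379 + b) = 1/(-6379 + 4256) = 1/(-2123) = -1/2123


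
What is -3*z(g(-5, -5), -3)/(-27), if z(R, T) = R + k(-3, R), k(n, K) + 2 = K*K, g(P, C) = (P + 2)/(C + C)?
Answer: -161/900 ≈ -0.17889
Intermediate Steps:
g(P, C) = (2 + P)/(2*C) (g(P, C) = (2 + P)/((2*C)) = (2 + P)*(1/(2*C)) = (2 + P)/(2*C))
k(n, K) = -2 + K² (k(n, K) = -2 + K*K = -2 + K²)
z(R, T) = -2 + R + R² (z(R, T) = R + (-2 + R²) = -2 + R + R²)
-3*z(g(-5, -5), -3)/(-27) = -3*(-2 + (½)*(2 - 5)/(-5) + ((½)*(2 - 5)/(-5))²)/(-27) = -3*(-2 + (½)*(-⅕)*(-3) + ((½)*(-⅕)*(-3))²)*(-1)/27 = -3*(-2 + 3/10 + (3/10)²)*(-1)/27 = -3*(-2 + 3/10 + 9/100)*(-1)/27 = -(-483)*(-1)/(100*27) = -3*161/2700 = -161/900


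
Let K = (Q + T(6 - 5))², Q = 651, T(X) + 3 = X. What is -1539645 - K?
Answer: -1960846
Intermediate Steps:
T(X) = -3 + X
K = 421201 (K = (651 + (-3 + (6 - 5)))² = (651 + (-3 + 1))² = (651 - 2)² = 649² = 421201)
-1539645 - K = -1539645 - 1*421201 = -1539645 - 421201 = -1960846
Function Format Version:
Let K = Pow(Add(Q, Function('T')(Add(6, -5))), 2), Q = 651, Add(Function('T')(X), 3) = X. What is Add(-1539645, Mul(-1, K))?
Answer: -1960846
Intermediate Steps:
Function('T')(X) = Add(-3, X)
K = 421201 (K = Pow(Add(651, Add(-3, Add(6, -5))), 2) = Pow(Add(651, Add(-3, 1)), 2) = Pow(Add(651, -2), 2) = Pow(649, 2) = 421201)
Add(-1539645, Mul(-1, K)) = Add(-1539645, Mul(-1, 421201)) = Add(-1539645, -421201) = -1960846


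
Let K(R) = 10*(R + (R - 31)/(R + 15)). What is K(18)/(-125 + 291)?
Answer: 35/33 ≈ 1.0606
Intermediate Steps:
K(R) = 10*R + 10*(-31 + R)/(15 + R) (K(R) = 10*(R + (-31 + R)/(15 + R)) = 10*R + 10*(-31 + R)/(15 + R))
K(18)/(-125 + 291) = (10*(-31 + 18² + 16*18)/(15 + 18))/(-125 + 291) = (10*(-31 + 324 + 288)/33)/166 = (10*(1/33)*581)*(1/166) = (5810/33)*(1/166) = 35/33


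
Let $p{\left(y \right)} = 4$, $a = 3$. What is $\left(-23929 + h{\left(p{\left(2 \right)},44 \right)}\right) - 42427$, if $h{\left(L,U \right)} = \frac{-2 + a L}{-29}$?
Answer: $- \frac{1924334}{29} \approx -66356.0$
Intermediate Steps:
$h{\left(L,U \right)} = \frac{2}{29} - \frac{3 L}{29}$ ($h{\left(L,U \right)} = \frac{-2 + 3 L}{-29} = \left(-2 + 3 L\right) \left(- \frac{1}{29}\right) = \frac{2}{29} - \frac{3 L}{29}$)
$\left(-23929 + h{\left(p{\left(2 \right)},44 \right)}\right) - 42427 = \left(-23929 + \left(\frac{2}{29} - \frac{12}{29}\right)\right) - 42427 = \left(-23929 - \frac{10}{29}\right) - 42427 = - \frac{693951}{29} - 42427 = - \frac{1924334}{29}$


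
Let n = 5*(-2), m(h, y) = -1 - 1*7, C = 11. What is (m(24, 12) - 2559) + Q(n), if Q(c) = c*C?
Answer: -2677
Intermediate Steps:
m(h, y) = -8 (m(h, y) = -1 - 7 = -8)
n = -10
Q(c) = 11*c (Q(c) = c*11 = 11*c)
(m(24, 12) - 2559) + Q(n) = (-8 - 2559) + 11*(-10) = -2567 - 110 = -2677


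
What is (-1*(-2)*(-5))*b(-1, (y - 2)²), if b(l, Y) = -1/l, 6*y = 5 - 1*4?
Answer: -10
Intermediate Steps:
y = ⅙ (y = (5 - 1*4)/6 = (5 - 4)/6 = (⅙)*1 = ⅙ ≈ 0.16667)
(-1*(-2)*(-5))*b(-1, (y - 2)²) = (-1*(-2)*(-5))*(-1/(-1)) = (2*(-5))*(-1*(-1)) = -10*1 = -10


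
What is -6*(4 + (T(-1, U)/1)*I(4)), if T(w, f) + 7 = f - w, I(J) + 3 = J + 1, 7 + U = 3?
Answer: 96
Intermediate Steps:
U = -4 (U = -7 + 3 = -4)
I(J) = -2 + J (I(J) = -3 + (J + 1) = -3 + (1 + J) = -2 + J)
T(w, f) = -7 + f - w (T(w, f) = -7 + (f - w) = -7 + f - w)
-6*(4 + (T(-1, U)/1)*I(4)) = -6*(4 + ((-7 - 4 - 1*(-1))/1)*(-2 + 4)) = -6*(4 + ((-7 - 4 + 1)*1)*2) = -6*(4 - 10*1*2) = -6*(4 - 10*2) = -6*(4 - 20) = -6*(-16) = 96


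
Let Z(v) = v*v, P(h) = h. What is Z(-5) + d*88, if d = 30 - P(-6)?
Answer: 3193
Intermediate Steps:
Z(v) = v**2
d = 36 (d = 30 - 1*(-6) = 30 + 6 = 36)
Z(-5) + d*88 = (-5)**2 + 36*88 = 25 + 3168 = 3193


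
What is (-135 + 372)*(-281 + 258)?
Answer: -5451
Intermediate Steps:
(-135 + 372)*(-281 + 258) = 237*(-23) = -5451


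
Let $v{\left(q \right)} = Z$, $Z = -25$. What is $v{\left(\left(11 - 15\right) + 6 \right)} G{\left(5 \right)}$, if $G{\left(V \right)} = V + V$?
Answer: $-250$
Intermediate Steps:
$G{\left(V \right)} = 2 V$
$v{\left(q \right)} = -25$
$v{\left(\left(11 - 15\right) + 6 \right)} G{\left(5 \right)} = - 25 \cdot 2 \cdot 5 = \left(-25\right) 10 = -250$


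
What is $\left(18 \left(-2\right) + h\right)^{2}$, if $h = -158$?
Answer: $37636$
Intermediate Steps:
$\left(18 \left(-2\right) + h\right)^{2} = \left(18 \left(-2\right) - 158\right)^{2} = \left(-36 - 158\right)^{2} = \left(-194\right)^{2} = 37636$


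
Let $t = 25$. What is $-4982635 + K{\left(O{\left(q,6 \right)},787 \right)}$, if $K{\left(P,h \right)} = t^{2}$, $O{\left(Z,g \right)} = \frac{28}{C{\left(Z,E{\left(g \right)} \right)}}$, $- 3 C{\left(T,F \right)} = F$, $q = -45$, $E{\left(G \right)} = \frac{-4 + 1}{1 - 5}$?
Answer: $-4982010$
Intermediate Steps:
$E{\left(G \right)} = \frac{3}{4}$ ($E{\left(G \right)} = - \frac{3}{-4} = \left(-3\right) \left(- \frac{1}{4}\right) = \frac{3}{4}$)
$C{\left(T,F \right)} = - \frac{F}{3}$
$O{\left(Z,g \right)} = -112$ ($O{\left(Z,g \right)} = \frac{28}{\left(- \frac{1}{3}\right) \frac{3}{4}} = \frac{28}{- \frac{1}{4}} = 28 \left(-4\right) = -112$)
$K{\left(P,h \right)} = 625$ ($K{\left(P,h \right)} = 25^{2} = 625$)
$-4982635 + K{\left(O{\left(q,6 \right)},787 \right)} = -4982635 + 625 = -4982010$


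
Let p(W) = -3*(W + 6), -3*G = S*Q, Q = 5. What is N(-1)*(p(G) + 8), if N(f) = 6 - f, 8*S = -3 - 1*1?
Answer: -175/2 ≈ -87.500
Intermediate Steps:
S = -1/2 (S = (-3 - 1*1)/8 = (-3 - 1)/8 = (1/8)*(-4) = -1/2 ≈ -0.50000)
G = 5/6 (G = -(-1)*5/6 = -1/3*(-5/2) = 5/6 ≈ 0.83333)
p(W) = -18 - 3*W (p(W) = -3*(6 + W) = -18 - 3*W)
N(-1)*(p(G) + 8) = (6 - 1*(-1))*((-18 - 3*5/6) + 8) = (6 + 1)*((-18 - 5/2) + 8) = 7*(-41/2 + 8) = 7*(-25/2) = -175/2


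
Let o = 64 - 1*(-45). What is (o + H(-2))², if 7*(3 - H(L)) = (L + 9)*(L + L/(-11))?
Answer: 1567504/121 ≈ 12955.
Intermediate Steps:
o = 109 (o = 64 + 45 = 109)
H(L) = 3 - 10*L*(9 + L)/77 (H(L) = 3 - (L + 9)*(L + L/(-11))/7 = 3 - (9 + L)*(L + L*(-1/11))/7 = 3 - (9 + L)*(L - L/11)/7 = 3 - (9 + L)*10*L/11/7 = 3 - 10*L*(9 + L)/77)
(o + H(-2))² = (109 + (3 - 90/77*(-2) - 10/77*(-2)²))² = (109 + (3 + 180/77 - 10/77*4))² = (109 + (3 + 180/77 - 40/77))² = (109 + 53/11)² = (1252/11)² = 1567504/121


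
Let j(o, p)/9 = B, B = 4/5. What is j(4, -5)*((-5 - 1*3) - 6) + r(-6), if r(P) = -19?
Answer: -599/5 ≈ -119.80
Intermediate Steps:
B = ⅘ (B = 4*(⅕) = ⅘ ≈ 0.80000)
j(o, p) = 36/5 (j(o, p) = 9*(⅘) = 36/5)
j(4, -5)*((-5 - 1*3) - 6) + r(-6) = 36*((-5 - 1*3) - 6)/5 - 19 = 36*((-5 - 3) - 6)/5 - 19 = 36*(-8 - 6)/5 - 19 = (36/5)*(-14) - 19 = -504/5 - 19 = -599/5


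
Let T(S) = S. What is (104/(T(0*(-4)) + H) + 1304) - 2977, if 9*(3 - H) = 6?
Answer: -11399/7 ≈ -1628.4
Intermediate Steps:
H = 7/3 (H = 3 - 1/9*6 = 3 - 2/3 = 7/3 ≈ 2.3333)
(104/(T(0*(-4)) + H) + 1304) - 2977 = (104/(0*(-4) + 7/3) + 1304) - 2977 = (104/(0 + 7/3) + 1304) - 2977 = (104/(7/3) + 1304) - 2977 = (104*(3/7) + 1304) - 2977 = (312/7 + 1304) - 2977 = 9440/7 - 2977 = -11399/7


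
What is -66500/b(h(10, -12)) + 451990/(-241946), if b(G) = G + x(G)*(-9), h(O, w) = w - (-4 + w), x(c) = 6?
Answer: 160668095/120973 ≈ 1328.1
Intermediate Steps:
h(O, w) = 4 (h(O, w) = w + (4 - w) = 4)
b(G) = -54 + G (b(G) = G + 6*(-9) = G - 54 = -54 + G)
-66500/b(h(10, -12)) + 451990/(-241946) = -66500/(-54 + 4) + 451990/(-241946) = -66500/(-50) + 451990*(-1/241946) = -66500*(-1/50) - 225995/120973 = 1330 - 225995/120973 = 160668095/120973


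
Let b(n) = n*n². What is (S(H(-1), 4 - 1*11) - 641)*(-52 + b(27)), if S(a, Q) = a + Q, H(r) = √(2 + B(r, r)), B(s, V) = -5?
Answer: -12720888 + 19631*I*√3 ≈ -1.2721e+7 + 34002.0*I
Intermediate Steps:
H(r) = I*√3 (H(r) = √(2 - 5) = √(-3) = I*√3)
b(n) = n³
S(a, Q) = Q + a
(S(H(-1), 4 - 1*11) - 641)*(-52 + b(27)) = (((4 - 1*11) + I*√3) - 641)*(-52 + 27³) = (((4 - 11) + I*√3) - 641)*(-52 + 19683) = ((-7 + I*√3) - 641)*19631 = (-648 + I*√3)*19631 = -12720888 + 19631*I*√3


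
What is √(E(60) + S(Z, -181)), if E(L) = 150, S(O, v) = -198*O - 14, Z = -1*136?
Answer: 2*√6766 ≈ 164.51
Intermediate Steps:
Z = -136
S(O, v) = -14 - 198*O
√(E(60) + S(Z, -181)) = √(150 + (-14 - 198*(-136))) = √(150 + (-14 + 26928)) = √(150 + 26914) = √27064 = 2*√6766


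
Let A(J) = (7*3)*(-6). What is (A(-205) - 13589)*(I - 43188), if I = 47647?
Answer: -61155185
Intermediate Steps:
A(J) = -126 (A(J) = 21*(-6) = -126)
(A(-205) - 13589)*(I - 43188) = (-126 - 13589)*(47647 - 43188) = -13715*4459 = -61155185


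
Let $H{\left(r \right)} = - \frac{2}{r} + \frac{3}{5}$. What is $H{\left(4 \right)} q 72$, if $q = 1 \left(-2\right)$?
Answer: $- \frac{72}{5} \approx -14.4$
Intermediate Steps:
$q = -2$
$H{\left(r \right)} = \frac{3}{5} - \frac{2}{r}$ ($H{\left(r \right)} = - \frac{2}{r} + 3 \cdot \frac{1}{5} = - \frac{2}{r} + \frac{3}{5} = \frac{3}{5} - \frac{2}{r}$)
$H{\left(4 \right)} q 72 = \left(\frac{3}{5} - \frac{2}{4}\right) \left(-2\right) 72 = \left(\frac{3}{5} - \frac{1}{2}\right) \left(-2\right) 72 = \frac{1}{10} \left(-2\right) 72 = \left(- \frac{1}{5}\right) 72 = - \frac{72}{5}$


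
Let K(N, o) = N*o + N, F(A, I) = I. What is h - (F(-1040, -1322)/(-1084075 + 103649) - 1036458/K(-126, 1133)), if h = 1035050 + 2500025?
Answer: 13756047272897779/3891310794 ≈ 3.5351e+6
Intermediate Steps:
K(N, o) = N + N*o
h = 3535075
h - (F(-1040, -1322)/(-1084075 + 103649) - 1036458/K(-126, 1133)) = 3535075 - (-1322/(-1084075 + 103649) - 1036458*(-1/(126*(1 + 1133)))) = 3535075 - (-1322/(-980426) - 1036458/((-126*1134))) = 3535075 - (-1322*(-1/980426) - 1036458/(-142884)) = 3535075 - (661/490213 - 1036458*(-1/142884)) = 3535075 - (661/490213 + 57581/7938) = 3535075 - 1*28232201771/3891310794 = 3535075 - 28232201771/3891310794 = 13756047272897779/3891310794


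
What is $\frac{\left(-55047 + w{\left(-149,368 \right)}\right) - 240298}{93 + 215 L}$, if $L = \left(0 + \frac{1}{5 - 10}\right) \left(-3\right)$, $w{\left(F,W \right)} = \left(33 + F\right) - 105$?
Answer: $- \frac{49261}{37} \approx -1331.4$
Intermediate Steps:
$w{\left(F,W \right)} = -72 + F$
$L = \frac{3}{5}$ ($L = \left(0 + \frac{1}{-5}\right) \left(-3\right) = \left(0 - \frac{1}{5}\right) \left(-3\right) = \left(- \frac{1}{5}\right) \left(-3\right) = \frac{3}{5} \approx 0.6$)
$\frac{\left(-55047 + w{\left(-149,368 \right)}\right) - 240298}{93 + 215 L} = \frac{\left(-55047 - 221\right) - 240298}{93 + 215 \cdot \frac{3}{5}} = \frac{\left(-55047 - 221\right) - 240298}{93 + 129} = \frac{-55268 - 240298}{222} = \left(-295566\right) \frac{1}{222} = - \frac{49261}{37}$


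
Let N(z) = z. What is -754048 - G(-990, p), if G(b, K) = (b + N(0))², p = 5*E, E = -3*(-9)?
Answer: -1734148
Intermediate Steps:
E = 27
p = 135 (p = 5*27 = 135)
G(b, K) = b² (G(b, K) = (b + 0)² = b²)
-754048 - G(-990, p) = -754048 - 1*(-990)² = -754048 - 1*980100 = -754048 - 980100 = -1734148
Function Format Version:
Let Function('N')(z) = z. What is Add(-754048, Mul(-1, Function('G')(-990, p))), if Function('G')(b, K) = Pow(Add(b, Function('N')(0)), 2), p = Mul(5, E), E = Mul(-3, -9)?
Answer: -1734148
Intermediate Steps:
E = 27
p = 135 (p = Mul(5, 27) = 135)
Function('G')(b, K) = Pow(b, 2) (Function('G')(b, K) = Pow(Add(b, 0), 2) = Pow(b, 2))
Add(-754048, Mul(-1, Function('G')(-990, p))) = Add(-754048, Mul(-1, Pow(-990, 2))) = Add(-754048, Mul(-1, 980100)) = Add(-754048, -980100) = -1734148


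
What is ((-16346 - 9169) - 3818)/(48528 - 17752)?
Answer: -29333/30776 ≈ -0.95311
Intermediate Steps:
((-16346 - 9169) - 3818)/(48528 - 17752) = (-25515 - 3818)/30776 = -29333*1/30776 = -29333/30776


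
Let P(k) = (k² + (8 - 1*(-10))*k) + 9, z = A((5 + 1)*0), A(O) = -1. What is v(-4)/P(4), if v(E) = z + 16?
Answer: 15/97 ≈ 0.15464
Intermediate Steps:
z = -1
P(k) = 9 + k² + 18*k (P(k) = (k² + (8 + 10)*k) + 9 = (k² + 18*k) + 9 = 9 + k² + 18*k)
v(E) = 15 (v(E) = -1 + 16 = 15)
v(-4)/P(4) = 15/(9 + 4² + 18*4) = 15/(9 + 16 + 72) = 15/97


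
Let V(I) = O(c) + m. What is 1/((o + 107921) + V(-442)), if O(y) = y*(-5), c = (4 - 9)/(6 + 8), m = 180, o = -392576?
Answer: -14/3982625 ≈ -3.5153e-6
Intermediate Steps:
c = -5/14 ≈ -0.35714
O(y) = -5*y
V(I) = 2545/14 (V(I) = -5*(-5/14) + 180 = 25/14 + 180 = 2545/14)
1/((o + 107921) + V(-442)) = 1/((-392576 + 107921) + 2545/14) = 1/(-284655 + 2545/14) = 1/(-3982625/14) = -14/3982625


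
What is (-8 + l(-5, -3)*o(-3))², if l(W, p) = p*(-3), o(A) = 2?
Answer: 100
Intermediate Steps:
l(W, p) = -3*p
(-8 + l(-5, -3)*o(-3))² = (-8 - 3*(-3)*2)² = (-8 + 9*2)² = (-8 + 18)² = 10² = 100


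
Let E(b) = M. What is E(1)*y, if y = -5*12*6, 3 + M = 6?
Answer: -1080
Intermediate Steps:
M = 3 (M = -3 + 6 = 3)
E(b) = 3
y = -360 (y = -60*6 = -360)
E(1)*y = 3*(-360) = -1080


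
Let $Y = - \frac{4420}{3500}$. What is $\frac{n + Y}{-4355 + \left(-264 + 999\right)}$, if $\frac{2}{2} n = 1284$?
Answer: $- \frac{224479}{633500} \approx -0.35435$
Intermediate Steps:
$n = 1284$
$Y = - \frac{221}{175}$ ($Y = \left(-4420\right) \frac{1}{3500} = - \frac{221}{175} \approx -1.2629$)
$\frac{n + Y}{-4355 + \left(-264 + 999\right)} = \frac{1284 - \frac{221}{175}}{-4355 + \left(-264 + 999\right)} = \frac{224479}{175 \left(-4355 + 735\right)} = \frac{224479}{175 \left(-3620\right)} = \frac{224479}{175} \left(- \frac{1}{3620}\right) = - \frac{224479}{633500}$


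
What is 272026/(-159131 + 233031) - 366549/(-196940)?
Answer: 4033038577/727693300 ≈ 5.5422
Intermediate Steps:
272026/(-159131 + 233031) - 366549/(-196940) = 272026/73900 - 366549*(-1/196940) = 272026*(1/73900) + 366549/196940 = 136013/36950 + 366549/196940 = 4033038577/727693300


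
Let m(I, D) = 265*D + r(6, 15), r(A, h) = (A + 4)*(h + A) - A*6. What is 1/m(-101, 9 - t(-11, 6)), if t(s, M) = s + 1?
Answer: 1/5209 ≈ 0.00019198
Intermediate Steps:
r(A, h) = -6*A + (4 + A)*(A + h) (r(A, h) = (4 + A)*(A + h) - 6*A = -6*A + (4 + A)*(A + h))
t(s, M) = 1 + s
m(I, D) = 174 + 265*D (m(I, D) = 265*D + (6**2 - 2*6 + 4*15 + 6*15) = 265*D + (36 - 12 + 60 + 90) = 265*D + 174 = 174 + 265*D)
1/m(-101, 9 - t(-11, 6)) = 1/(174 + 265*(9 - (1 - 11))) = 1/(174 + 265*(9 - 1*(-10))) = 1/(174 + 265*(9 + 10)) = 1/(174 + 265*19) = 1/(174 + 5035) = 1/5209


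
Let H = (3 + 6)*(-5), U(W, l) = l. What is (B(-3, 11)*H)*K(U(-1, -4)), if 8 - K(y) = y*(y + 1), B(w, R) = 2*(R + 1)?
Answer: 4320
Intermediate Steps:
H = -45 (H = 9*(-5) = -45)
B(w, R) = 2 + 2*R (B(w, R) = 2*(1 + R) = 2 + 2*R)
K(y) = 8 - y*(1 + y) (K(y) = 8 - y*(y + 1) = 8 - y*(1 + y))
(B(-3, 11)*H)*K(U(-1, -4)) = ((2 + 2*11)*(-45))*(8 - 1*(-4) - 1*(-4)²) = ((2 + 22)*(-45))*(8 + 4 - 1*16) = (24*(-45))*(8 + 4 - 16) = -1080*(-4) = 4320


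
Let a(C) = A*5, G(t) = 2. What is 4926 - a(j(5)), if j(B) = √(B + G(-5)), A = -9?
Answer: 4971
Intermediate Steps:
j(B) = √(2 + B) (j(B) = √(B + 2) = √(2 + B))
a(C) = -45 (a(C) = -9*5 = -45)
4926 - a(j(5)) = 4926 - 1*(-45) = 4926 + 45 = 4971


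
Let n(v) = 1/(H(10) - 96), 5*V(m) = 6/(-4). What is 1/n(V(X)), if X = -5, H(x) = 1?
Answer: -95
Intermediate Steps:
V(m) = -3/10 (V(m) = (6/(-4))/5 = (6*(-¼))/5 = (⅕)*(-3/2) = -3/10)
n(v) = -1/95 (n(v) = 1/(1 - 96) = 1/(-95) = -1/95)
1/n(V(X)) = 1/(-1/95) = -95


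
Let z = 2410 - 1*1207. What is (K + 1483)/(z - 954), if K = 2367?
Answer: 3850/249 ≈ 15.462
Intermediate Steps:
z = 1203 (z = 2410 - 1207 = 1203)
(K + 1483)/(z - 954) = (2367 + 1483)/(1203 - 954) = 3850/249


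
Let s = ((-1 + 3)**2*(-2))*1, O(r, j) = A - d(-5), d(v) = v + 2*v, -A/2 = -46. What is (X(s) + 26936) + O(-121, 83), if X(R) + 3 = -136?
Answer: 26904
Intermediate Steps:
A = 92 (A = -2*(-46) = 92)
d(v) = 3*v
O(r, j) = 107 (O(r, j) = 92 - 3*(-5) = 92 - 1*(-15) = 92 + 15 = 107)
s = -8 (s = (2**2*(-2))*1 = (4*(-2))*1 = -8*1 = -8)
X(R) = -139 (X(R) = -3 - 136 = -139)
(X(s) + 26936) + O(-121, 83) = (-139 + 26936) + 107 = 26797 + 107 = 26904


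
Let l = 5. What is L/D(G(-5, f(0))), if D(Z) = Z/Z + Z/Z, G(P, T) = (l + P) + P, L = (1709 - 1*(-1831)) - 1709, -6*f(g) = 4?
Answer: 1831/2 ≈ 915.50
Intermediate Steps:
f(g) = -2/3 (f(g) = -1/6*4 = -2/3)
L = 1831 (L = (1709 + 1831) - 1709 = 3540 - 1709 = 1831)
G(P, T) = 5 + 2*P (G(P, T) = (5 + P) + P = 5 + 2*P)
D(Z) = 2 (D(Z) = 1 + 1 = 2)
L/D(G(-5, f(0))) = 1831/2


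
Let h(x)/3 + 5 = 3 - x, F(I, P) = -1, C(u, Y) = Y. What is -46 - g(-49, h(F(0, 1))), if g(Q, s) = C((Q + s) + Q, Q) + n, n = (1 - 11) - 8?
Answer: 21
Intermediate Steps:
h(x) = -6 - 3*x (h(x) = -15 + 3*(3 - x) = -15 + (9 - 3*x) = -6 - 3*x)
n = -18 (n = -10 - 8 = -18)
g(Q, s) = -18 + Q (g(Q, s) = Q - 18 = -18 + Q)
-46 - g(-49, h(F(0, 1))) = -46 - (-18 - 49) = -46 - 1*(-67) = -46 + 67 = 21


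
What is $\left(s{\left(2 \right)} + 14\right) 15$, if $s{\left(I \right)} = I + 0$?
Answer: $240$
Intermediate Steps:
$s{\left(I \right)} = I$
$\left(s{\left(2 \right)} + 14\right) 15 = \left(2 + 14\right) 15 = 16 \cdot 15 = 240$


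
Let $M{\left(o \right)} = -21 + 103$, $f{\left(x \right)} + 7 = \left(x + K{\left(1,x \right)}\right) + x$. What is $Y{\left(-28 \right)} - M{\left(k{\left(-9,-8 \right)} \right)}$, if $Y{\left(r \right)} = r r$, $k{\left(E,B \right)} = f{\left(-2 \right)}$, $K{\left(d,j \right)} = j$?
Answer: $702$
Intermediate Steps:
$f{\left(x \right)} = -7 + 3 x$ ($f{\left(x \right)} = -7 + \left(\left(x + x\right) + x\right) = -7 + \left(2 x + x\right) = -7 + 3 x$)
$k{\left(E,B \right)} = -13$ ($k{\left(E,B \right)} = -7 + 3 \left(-2\right) = -7 - 6 = -13$)
$M{\left(o \right)} = 82$
$Y{\left(r \right)} = r^{2}$
$Y{\left(-28 \right)} - M{\left(k{\left(-9,-8 \right)} \right)} = \left(-28\right)^{2} - 82 = 784 - 82 = 702$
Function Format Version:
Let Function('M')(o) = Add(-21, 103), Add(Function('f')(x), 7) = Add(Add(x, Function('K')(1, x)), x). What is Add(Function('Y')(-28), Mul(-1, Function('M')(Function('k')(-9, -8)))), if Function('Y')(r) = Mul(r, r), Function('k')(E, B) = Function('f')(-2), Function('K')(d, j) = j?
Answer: 702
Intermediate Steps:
Function('f')(x) = Add(-7, Mul(3, x)) (Function('f')(x) = Add(-7, Add(Add(x, x), x)) = Add(-7, Add(Mul(2, x), x)) = Add(-7, Mul(3, x)))
Function('k')(E, B) = -13 (Function('k')(E, B) = Add(-7, Mul(3, -2)) = Add(-7, -6) = -13)
Function('M')(o) = 82
Function('Y')(r) = Pow(r, 2)
Add(Function('Y')(-28), Mul(-1, Function('M')(Function('k')(-9, -8)))) = Add(Pow(-28, 2), Mul(-1, 82)) = Add(784, -82) = 702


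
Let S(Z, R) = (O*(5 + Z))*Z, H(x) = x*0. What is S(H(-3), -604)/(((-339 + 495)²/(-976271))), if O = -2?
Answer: 0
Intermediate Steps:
H(x) = 0
S(Z, R) = Z*(-10 - 2*Z) (S(Z, R) = (-2*(5 + Z))*Z = (-10 - 2*Z)*Z = Z*(-10 - 2*Z))
S(H(-3), -604)/(((-339 + 495)²/(-976271))) = (-2*0*(5 + 0))/(((-339 + 495)²/(-976271))) = (-2*0*5)/((156²*(-1/976271))) = 0/((24336*(-1/976271))) = 0/(-24336/976271) = 0*(-976271/24336) = 0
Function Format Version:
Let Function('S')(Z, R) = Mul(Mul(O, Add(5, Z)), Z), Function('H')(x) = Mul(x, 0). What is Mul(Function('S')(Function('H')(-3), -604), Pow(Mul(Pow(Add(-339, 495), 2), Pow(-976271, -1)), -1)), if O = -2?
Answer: 0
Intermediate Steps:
Function('H')(x) = 0
Function('S')(Z, R) = Mul(Z, Add(-10, Mul(-2, Z))) (Function('S')(Z, R) = Mul(Mul(-2, Add(5, Z)), Z) = Mul(Add(-10, Mul(-2, Z)), Z) = Mul(Z, Add(-10, Mul(-2, Z))))
Mul(Function('S')(Function('H')(-3), -604), Pow(Mul(Pow(Add(-339, 495), 2), Pow(-976271, -1)), -1)) = Mul(Mul(-2, 0, Add(5, 0)), Pow(Mul(Pow(Add(-339, 495), 2), Pow(-976271, -1)), -1)) = Mul(Mul(-2, 0, 5), Pow(Mul(Pow(156, 2), Rational(-1, 976271)), -1)) = Mul(0, Pow(Mul(24336, Rational(-1, 976271)), -1)) = Mul(0, Pow(Rational(-24336, 976271), -1)) = Mul(0, Rational(-976271, 24336)) = 0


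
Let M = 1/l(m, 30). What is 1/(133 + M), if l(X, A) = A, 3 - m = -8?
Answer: 30/3991 ≈ 0.0075169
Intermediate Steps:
m = 11 (m = 3 - 1*(-8) = 3 + 8 = 11)
M = 1/30 ≈ 0.033333
1/(133 + M) = 1/(133 + 1/30) = 1/(3991/30) = 30/3991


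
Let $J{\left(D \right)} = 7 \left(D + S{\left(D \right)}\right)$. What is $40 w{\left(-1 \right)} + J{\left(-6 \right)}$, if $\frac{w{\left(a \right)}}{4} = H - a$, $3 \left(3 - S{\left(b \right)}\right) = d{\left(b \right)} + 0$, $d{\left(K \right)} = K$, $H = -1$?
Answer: $-7$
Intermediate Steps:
$S{\left(b \right)} = 3 - \frac{b}{3}$ ($S{\left(b \right)} = 3 - \frac{b + 0}{3} = 3 - \frac{b}{3}$)
$w{\left(a \right)} = -4 - 4 a$ ($w{\left(a \right)} = 4 \left(-1 - a\right) = -4 - 4 a$)
$J{\left(D \right)} = 21 + \frac{14 D}{3}$ ($J{\left(D \right)} = 7 \left(D - \left(-3 + \frac{D}{3}\right)\right) = 7 \left(3 + \frac{2 D}{3}\right) = 21 + \frac{14 D}{3}$)
$40 w{\left(-1 \right)} + J{\left(-6 \right)} = 40 \left(-4 - -4\right) + \left(21 + \frac{14}{3} \left(-6\right)\right) = 40 \left(-4 + 4\right) + \left(21 - 28\right) = 40 \cdot 0 - 7 = 0 - 7 = -7$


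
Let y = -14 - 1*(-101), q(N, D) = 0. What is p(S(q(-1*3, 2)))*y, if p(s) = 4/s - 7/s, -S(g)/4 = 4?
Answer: 261/16 ≈ 16.313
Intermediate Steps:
S(g) = -16 (S(g) = -4*4 = -16)
p(s) = -3/s
y = 87 (y = -14 + 101 = 87)
p(S(q(-1*3, 2)))*y = -3/(-16)*87 = -3*(-1/16)*87 = (3/16)*87 = 261/16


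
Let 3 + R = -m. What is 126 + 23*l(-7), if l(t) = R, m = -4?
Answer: 149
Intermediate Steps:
R = 1 (R = -3 - 1*(-4) = -3 + 4 = 1)
l(t) = 1
126 + 23*l(-7) = 126 + 23*1 = 126 + 23 = 149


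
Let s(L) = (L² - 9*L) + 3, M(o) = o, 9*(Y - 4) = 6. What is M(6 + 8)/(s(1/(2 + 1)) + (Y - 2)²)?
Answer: 126/65 ≈ 1.9385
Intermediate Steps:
Y = 14/3 (Y = 4 + (⅑)*6 = 4 + ⅔ = 14/3 ≈ 4.6667)
s(L) = 3 + L² - 9*L
M(6 + 8)/(s(1/(2 + 1)) + (Y - 2)²) = (6 + 8)/((3 + (1/(2 + 1))² - 9/(2 + 1)) + (14/3 - 2)²) = 14/((3 + (1/3)² - 9/3) + (8/3)²) = 14/((3 + (⅓)² - 9*⅓) + 64/9) = 14/((3 + ⅑ - 3) + 64/9) = 14/(⅑ + 64/9) = 14/(65/9) = (9/65)*14 = 126/65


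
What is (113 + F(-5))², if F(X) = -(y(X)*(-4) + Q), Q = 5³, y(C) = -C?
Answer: 64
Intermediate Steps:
Q = 125
F(X) = -125 - 4*X (F(X) = -(-X*(-4) + 125) = -(4*X + 125) = -(125 + 4*X) = -125 - 4*X)
(113 + F(-5))² = (113 + (-125 - 4*(-5)))² = (113 + (-125 + 20))² = (113 - 105)² = 8² = 64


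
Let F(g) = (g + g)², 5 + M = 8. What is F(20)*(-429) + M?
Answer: -686397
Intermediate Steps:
M = 3 (M = -5 + 8 = 3)
F(g) = 4*g² (F(g) = (2*g)² = 4*g²)
F(20)*(-429) + M = (4*20²)*(-429) + 3 = (4*400)*(-429) + 3 = 1600*(-429) + 3 = -686400 + 3 = -686397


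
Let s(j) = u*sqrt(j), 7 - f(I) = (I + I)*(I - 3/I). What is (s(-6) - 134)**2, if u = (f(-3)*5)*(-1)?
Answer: 14206 - 6700*I*sqrt(6) ≈ 14206.0 - 16412.0*I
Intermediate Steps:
f(I) = 7 - 2*I*(I - 3/I) (f(I) = 7 - (I + I)*(I - 3/I) = 7 - 2*I*(I - 3/I))
u = 25 (u = ((13 - 2*(-3)**2)*5)*(-1) = ((13 - 2*9)*5)*(-1) = ((13 - 18)*5)*(-1) = -5*5*(-1) = -25*(-1) = 25)
s(j) = 25*sqrt(j)
(s(-6) - 134)**2 = (25*sqrt(-6) - 134)**2 = (25*(I*sqrt(6)) - 134)**2 = (25*I*sqrt(6) - 134)**2 = (-134 + 25*I*sqrt(6))**2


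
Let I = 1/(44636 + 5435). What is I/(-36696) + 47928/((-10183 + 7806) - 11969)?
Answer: -4892398155133/1464412116552 ≈ -3.3409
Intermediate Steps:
I = 1/50071 ≈ 1.9972e-5
I/(-36696) + 47928/((-10183 + 7806) - 11969) = (1/50071)/(-36696) + 47928/((-10183 + 7806) - 11969) = (1/50071)*(-1/36696) + 47928/(-2377 - 11969) = -1/1837405416 + 47928/(-14346) = -1/1837405416 + 47928*(-1/14346) = -1/1837405416 - 7988/2391 = -4892398155133/1464412116552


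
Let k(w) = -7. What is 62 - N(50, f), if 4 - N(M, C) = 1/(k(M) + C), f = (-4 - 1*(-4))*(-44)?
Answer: 405/7 ≈ 57.857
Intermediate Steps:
f = 0 (f = (-4 + 4)*(-44) = 0*(-44) = 0)
N(M, C) = 4 - 1/(-7 + C)
62 - N(50, f) = 62 - (-29 + 4*0)/(-7 + 0) = 62 - (-29 + 0)/(-7) = 62 - (-1)*(-29)/7 = 62 - 1*29/7 = 62 - 29/7 = 405/7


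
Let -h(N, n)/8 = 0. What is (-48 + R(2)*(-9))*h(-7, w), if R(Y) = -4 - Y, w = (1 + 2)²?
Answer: 0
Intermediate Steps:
w = 9 (w = 3² = 9)
h(N, n) = 0 (h(N, n) = -8*0 = 0)
(-48 + R(2)*(-9))*h(-7, w) = (-48 + (-4 - 1*2)*(-9))*0 = (-48 + (-4 - 2)*(-9))*0 = (-48 - 6*(-9))*0 = (-48 + 54)*0 = 6*0 = 0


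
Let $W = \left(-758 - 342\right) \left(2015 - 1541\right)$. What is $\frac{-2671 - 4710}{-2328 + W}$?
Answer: $\frac{7381}{523728} \approx 0.014093$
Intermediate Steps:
$W = -521400$ ($W = \left(-1100\right) 474 = -521400$)
$\frac{-2671 - 4710}{-2328 + W} = \frac{-2671 - 4710}{-2328 - 521400} = - \frac{7381}{-523728} = \left(-7381\right) \left(- \frac{1}{523728}\right) = \frac{7381}{523728}$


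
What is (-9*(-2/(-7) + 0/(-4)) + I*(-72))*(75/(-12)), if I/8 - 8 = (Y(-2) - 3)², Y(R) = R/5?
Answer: 986049/14 ≈ 70432.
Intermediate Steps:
Y(R) = R/5 (Y(R) = R*(⅕) = R/5)
I = 3912/25 (I = 64 + 8*((⅕)*(-2) - 3)² = 64 + 8*(-⅖ - 3)² = 64 + 8*(-17/5)² = 64 + 8*(289/25) = 64 + 2312/25 = 3912/25 ≈ 156.48)
(-9*(-2/(-7) + 0/(-4)) + I*(-72))*(75/(-12)) = (-9*(-2/(-7) + 0/(-4)) + (3912/25)*(-72))*(75/(-12)) = (-9*(-2*(-⅐) + 0*(-¼)) - 281664/25)*(75*(-1/12)) = (-9*(2/7 + 0) - 281664/25)*(-25/4) = (-9*2/7 - 281664/25)*(-25/4) = (-18/7 - 281664/25)*(-25/4) = -1972098/175*(-25/4) = 986049/14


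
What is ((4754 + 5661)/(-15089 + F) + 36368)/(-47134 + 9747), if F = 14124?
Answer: -7016941/7215691 ≈ -0.97246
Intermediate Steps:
((4754 + 5661)/(-15089 + F) + 36368)/(-47134 + 9747) = ((4754 + 5661)/(-15089 + 14124) + 36368)/(-47134 + 9747) = (10415/(-965) + 36368)/(-37387) = (10415*(-1/965) + 36368)*(-1/37387) = (-2083/193 + 36368)*(-1/37387) = (7016941/193)*(-1/37387) = -7016941/7215691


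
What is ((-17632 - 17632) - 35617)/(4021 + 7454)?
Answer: -23627/3825 ≈ -6.1770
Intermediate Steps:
((-17632 - 17632) - 35617)/(4021 + 7454) = (-35264 - 35617)/11475 = -70881*1/11475 = -23627/3825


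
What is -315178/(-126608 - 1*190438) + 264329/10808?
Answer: 43605447979/1713316584 ≈ 25.451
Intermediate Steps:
-315178/(-126608 - 1*190438) + 264329/10808 = -315178/(-126608 - 190438) + 264329*(1/10808) = -315178/(-317046) + 264329/10808 = -315178*(-1/317046) + 264329/10808 = 157589/158523 + 264329/10808 = 43605447979/1713316584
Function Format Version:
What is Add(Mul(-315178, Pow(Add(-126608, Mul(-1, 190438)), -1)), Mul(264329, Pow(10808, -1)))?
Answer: Rational(43605447979, 1713316584) ≈ 25.451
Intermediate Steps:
Add(Mul(-315178, Pow(Add(-126608, Mul(-1, 190438)), -1)), Mul(264329, Pow(10808, -1))) = Add(Mul(-315178, Pow(Add(-126608, -190438), -1)), Mul(264329, Rational(1, 10808))) = Add(Mul(-315178, Pow(-317046, -1)), Rational(264329, 10808)) = Add(Mul(-315178, Rational(-1, 317046)), Rational(264329, 10808)) = Add(Rational(157589, 158523), Rational(264329, 10808)) = Rational(43605447979, 1713316584)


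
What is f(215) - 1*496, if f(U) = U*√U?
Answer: -496 + 215*√215 ≈ 2656.5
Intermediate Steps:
f(U) = U^(3/2)
f(215) - 1*496 = 215^(3/2) - 1*496 = 215*√215 - 496 = -496 + 215*√215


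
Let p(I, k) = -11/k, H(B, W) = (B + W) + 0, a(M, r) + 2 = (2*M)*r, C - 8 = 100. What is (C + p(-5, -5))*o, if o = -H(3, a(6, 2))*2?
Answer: -5510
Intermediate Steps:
C = 108 (C = 8 + 100 = 108)
a(M, r) = -2 + 2*M*r (a(M, r) = -2 + (2*M)*r = -2 + 2*M*r)
H(B, W) = B + W
o = -50 (o = -(3 + (-2 + 2*6*2))*2 = -(3 + (-2 + 24))*2 = -(3 + 22)*2 = -1*25*2 = -25*2 = -50)
(C + p(-5, -5))*o = (108 - 11/(-5))*(-50) = (108 - 11*(-⅕))*(-50) = (108 + 11/5)*(-50) = (551/5)*(-50) = -5510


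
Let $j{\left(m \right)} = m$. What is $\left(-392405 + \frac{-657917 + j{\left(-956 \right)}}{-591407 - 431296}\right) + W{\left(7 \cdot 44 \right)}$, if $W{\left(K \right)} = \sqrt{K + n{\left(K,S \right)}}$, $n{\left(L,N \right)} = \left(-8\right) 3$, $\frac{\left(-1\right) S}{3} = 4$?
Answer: $- \frac{401313111842}{1022703} + 2 \sqrt{71} \approx -3.9239 \cdot 10^{5}$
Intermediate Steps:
$S = -12$ ($S = \left(-3\right) 4 = -12$)
$n{\left(L,N \right)} = -24$
$W{\left(K \right)} = \sqrt{-24 + K}$ ($W{\left(K \right)} = \sqrt{K - 24} = \sqrt{-24 + K}$)
$\left(-392405 + \frac{-657917 + j{\left(-956 \right)}}{-591407 - 431296}\right) + W{\left(7 \cdot 44 \right)} = \left(-392405 + \frac{-657917 - 956}{-591407 - 431296}\right) + \sqrt{-24 + 7 \cdot 44} = \left(-392405 - \frac{658873}{-1022703}\right) + \sqrt{-24 + 308} = \left(-392405 - - \frac{658873}{1022703}\right) + \sqrt{284} = \left(-392405 + \frac{658873}{1022703}\right) + 2 \sqrt{71} = - \frac{401313111842}{1022703} + 2 \sqrt{71}$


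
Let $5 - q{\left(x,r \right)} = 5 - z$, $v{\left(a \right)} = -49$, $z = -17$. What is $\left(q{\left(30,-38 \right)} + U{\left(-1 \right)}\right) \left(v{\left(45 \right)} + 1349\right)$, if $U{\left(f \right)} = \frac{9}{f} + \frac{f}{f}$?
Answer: $-32500$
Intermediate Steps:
$q{\left(x,r \right)} = -17$ ($q{\left(x,r \right)} = 5 - \left(5 - -17\right) = 5 - \left(5 + 17\right) = 5 - 22 = -17$)
$U{\left(f \right)} = 1 + \frac{9}{f}$ ($U{\left(f \right)} = \frac{9}{f} + 1 = 1 + \frac{9}{f}$)
$\left(q{\left(30,-38 \right)} + U{\left(-1 \right)}\right) \left(v{\left(45 \right)} + 1349\right) = \left(-17 + \frac{9 - 1}{-1}\right) \left(-49 + 1349\right) = \left(-17 - 8\right) 1300 = \left(-25\right) 1300 = -32500$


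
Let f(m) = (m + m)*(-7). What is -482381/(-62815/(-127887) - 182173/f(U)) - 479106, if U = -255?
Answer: -1203814056653524/2563700989 ≈ -4.6956e+5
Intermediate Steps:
f(m) = -14*m (f(m) = (2*m)*(-7) = -14*m)
-482381/(-62815/(-127887) - 182173/f(U)) - 479106 = -482381/(-62815/(-127887) - 182173/((-14*(-255)))) - 479106 = -482381/(-62815*(-1/127887) - 182173/3570) - 479106 = -482381/(62815/127887 - 182173*1/3570) - 479106 = -482381/(62815/127887 - 182173/3570) - 479106 = -482381/(-2563700989/50728510) - 479106 = -482381*(-50728510/2563700989) - 479106 = 24470469382310/2563700989 - 479106 = -1203814056653524/2563700989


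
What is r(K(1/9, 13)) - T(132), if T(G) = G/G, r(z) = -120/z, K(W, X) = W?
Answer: -1081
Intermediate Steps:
T(G) = 1
r(K(1/9, 13)) - T(132) = -120/(1/9) - 1*1 = -120/⅑ - 1 = -120*9 - 1 = -1080 - 1 = -1081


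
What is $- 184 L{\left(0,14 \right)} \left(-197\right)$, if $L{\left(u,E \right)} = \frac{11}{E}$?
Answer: $\frac{199364}{7} \approx 28481.0$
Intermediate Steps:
$- 184 L{\left(0,14 \right)} \left(-197\right) = - 184 \cdot \frac{11}{14} \left(-197\right) = - 184 \cdot 11 \cdot \frac{1}{14} \left(-197\right) = \left(-184\right) \frac{11}{14} \left(-197\right) = \left(- \frac{1012}{7}\right) \left(-197\right) = \frac{199364}{7}$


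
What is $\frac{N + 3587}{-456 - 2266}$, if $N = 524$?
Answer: $- \frac{4111}{2722} \approx -1.5103$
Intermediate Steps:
$\frac{N + 3587}{-456 - 2266} = \frac{524 + 3587}{-456 - 2266} = \frac{4111}{-2722} = 4111 \left(- \frac{1}{2722}\right) = - \frac{4111}{2722}$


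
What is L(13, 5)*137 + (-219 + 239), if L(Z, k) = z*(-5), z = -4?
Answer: 2760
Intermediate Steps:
L(Z, k) = 20 (L(Z, k) = -4*(-5) = 20)
L(13, 5)*137 + (-219 + 239) = 20*137 + (-219 + 239) = 2740 + 20 = 2760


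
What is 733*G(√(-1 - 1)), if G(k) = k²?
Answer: -1466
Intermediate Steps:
733*G(√(-1 - 1)) = 733*(√(-1 - 1))² = 733*(√(-2))² = 733*(I*√2)² = 733*(-2) = -1466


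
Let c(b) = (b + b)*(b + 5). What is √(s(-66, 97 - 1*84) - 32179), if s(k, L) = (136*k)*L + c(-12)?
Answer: I*√148699 ≈ 385.62*I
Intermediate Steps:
c(b) = 2*b*(5 + b) (c(b) = (2*b)*(5 + b) = 2*b*(5 + b))
s(k, L) = 168 + 136*L*k (s(k, L) = (136*k)*L + 2*(-12)*(5 - 12) = 136*L*k + 2*(-12)*(-7) = 136*L*k + 168 = 168 + 136*L*k)
√(s(-66, 97 - 1*84) - 32179) = √((168 + 136*(97 - 1*84)*(-66)) - 32179) = √((168 + 136*(97 - 84)*(-66)) - 32179) = √((168 + 136*13*(-66)) - 32179) = √((168 - 116688) - 32179) = √(-116520 - 32179) = √(-148699) = I*√148699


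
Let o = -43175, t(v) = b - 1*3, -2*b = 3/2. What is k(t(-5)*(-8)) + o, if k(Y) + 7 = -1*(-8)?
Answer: -43174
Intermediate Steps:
b = -¾ (b = -3/(2*2) = -½*3/2 = -¾ ≈ -0.75000)
t(v) = -15/4 (t(v) = -¾ - 1*3 = -¾ - 3 = -15/4)
k(Y) = 1 (k(Y) = -7 - 1*(-8) = -7 + 8 = 1)
k(t(-5)*(-8)) + o = 1 - 43175 = -43174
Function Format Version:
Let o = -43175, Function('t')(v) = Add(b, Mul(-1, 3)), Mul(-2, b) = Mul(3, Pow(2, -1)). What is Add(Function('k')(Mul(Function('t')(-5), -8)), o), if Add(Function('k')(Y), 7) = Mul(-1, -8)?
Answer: -43174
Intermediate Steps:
b = Rational(-3, 4) (b = Mul(Rational(-1, 2), Mul(3, Pow(2, -1))) = Mul(Rational(-1, 2), Mul(3, Rational(1, 2))) = Mul(Rational(-1, 2), Rational(3, 2)) = Rational(-3, 4) ≈ -0.75000)
Function('t')(v) = Rational(-15, 4) (Function('t')(v) = Add(Rational(-3, 4), Mul(-1, 3)) = Add(Rational(-3, 4), -3) = Rational(-15, 4))
Function('k')(Y) = 1 (Function('k')(Y) = Add(-7, Mul(-1, -8)) = Add(-7, 8) = 1)
Add(Function('k')(Mul(Function('t')(-5), -8)), o) = Add(1, -43175) = -43174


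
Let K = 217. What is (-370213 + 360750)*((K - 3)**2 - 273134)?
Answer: 2151299494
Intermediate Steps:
(-370213 + 360750)*((K - 3)**2 - 273134) = (-370213 + 360750)*((217 - 3)**2 - 273134) = -9463*(214**2 - 273134) = -9463*(45796 - 273134) = -9463*(-227338) = 2151299494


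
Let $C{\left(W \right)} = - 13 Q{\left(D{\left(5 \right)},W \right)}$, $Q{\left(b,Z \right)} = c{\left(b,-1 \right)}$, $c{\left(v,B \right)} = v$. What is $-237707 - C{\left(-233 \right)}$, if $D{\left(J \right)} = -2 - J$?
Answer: $-237798$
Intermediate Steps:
$Q{\left(b,Z \right)} = b$
$C{\left(W \right)} = 91$ ($C{\left(W \right)} = - 13 \left(-2 - 5\right) = \left(-13\right) \left(-7\right) = 91$)
$-237707 - C{\left(-233 \right)} = -237707 - 91 = -237798$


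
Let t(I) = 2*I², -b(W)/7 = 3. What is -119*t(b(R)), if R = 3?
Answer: -104958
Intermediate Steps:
b(W) = -21 (b(W) = -7*3 = -21)
-119*t(b(R)) = -238*(-21)² = -238*441 = -119*882 = -104958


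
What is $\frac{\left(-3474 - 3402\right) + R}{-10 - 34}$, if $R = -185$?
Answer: $\frac{7061}{44} \approx 160.48$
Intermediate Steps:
$\frac{\left(-3474 - 3402\right) + R}{-10 - 34} = \frac{\left(-3474 - 3402\right) - 185}{-10 - 34} = \frac{-6876 - 185}{-44} = \left(- \frac{1}{44}\right) \left(-7061\right) = \frac{7061}{44}$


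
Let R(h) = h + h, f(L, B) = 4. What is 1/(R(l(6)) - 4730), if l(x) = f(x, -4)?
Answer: -1/4722 ≈ -0.00021177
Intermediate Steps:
l(x) = 4
R(h) = 2*h
1/(R(l(6)) - 4730) = 1/(2*4 - 4730) = 1/(8 - 4730) = 1/(-4722) = -1/4722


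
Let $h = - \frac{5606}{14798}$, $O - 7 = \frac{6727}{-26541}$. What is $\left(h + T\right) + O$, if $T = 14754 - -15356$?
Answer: $\frac{5914157695007}{196376859} \approx 30116.0$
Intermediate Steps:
$T = 30110$ ($T = 14754 + 15356 = 30110$)
$O = \frac{179060}{26541}$ ($O = 7 + \frac{6727}{-26541} = 7 + 6727 \left(- \frac{1}{26541}\right) = 7 - \frac{6727}{26541} = \frac{179060}{26541} \approx 6.7465$)
$h = - \frac{2803}{7399}$ ($h = - \frac{5606}{14798} = \left(-1\right) \frac{2803}{7399} = - \frac{2803}{7399} \approx -0.37883$)
$\left(h + T\right) + O = \left(- \frac{2803}{7399} + 30110\right) + \frac{179060}{26541} = \frac{222781087}{7399} + \frac{179060}{26541} = \frac{5914157695007}{196376859}$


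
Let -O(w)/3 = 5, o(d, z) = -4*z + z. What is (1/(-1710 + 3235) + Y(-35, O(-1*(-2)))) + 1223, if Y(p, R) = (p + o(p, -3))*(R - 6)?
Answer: 2697726/1525 ≈ 1769.0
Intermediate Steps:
o(d, z) = -3*z
O(w) = -15 (O(w) = -3*5 = -15)
Y(p, R) = (-6 + R)*(9 + p) (Y(p, R) = (p - 3*(-3))*(R - 6) = (p + 9)*(-6 + R) = (9 + p)*(-6 + R) = (-6 + R)*(9 + p))
(1/(-1710 + 3235) + Y(-35, O(-1*(-2)))) + 1223 = (1/(-1710 + 3235) + (-54 - 6*(-35) + 9*(-15) - 15*(-35))) + 1223 = (1/1525 + (-54 + 210 - 135 + 525)) + 1223 = (1/1525 + 546) + 1223 = 832651/1525 + 1223 = 2697726/1525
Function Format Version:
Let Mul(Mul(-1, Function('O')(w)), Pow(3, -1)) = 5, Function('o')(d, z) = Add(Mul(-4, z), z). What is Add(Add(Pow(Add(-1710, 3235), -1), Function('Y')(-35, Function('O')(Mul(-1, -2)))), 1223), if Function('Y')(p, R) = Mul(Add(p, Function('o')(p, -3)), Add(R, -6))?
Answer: Rational(2697726, 1525) ≈ 1769.0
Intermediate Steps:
Function('o')(d, z) = Mul(-3, z)
Function('O')(w) = -15 (Function('O')(w) = Mul(-3, 5) = -15)
Function('Y')(p, R) = Mul(Add(-6, R), Add(9, p)) (Function('Y')(p, R) = Mul(Add(p, Mul(-3, -3)), Add(R, -6)) = Mul(Add(p, 9), Add(-6, R)) = Mul(Add(9, p), Add(-6, R)) = Mul(Add(-6, R), Add(9, p)))
Add(Add(Pow(Add(-1710, 3235), -1), Function('Y')(-35, Function('O')(Mul(-1, -2)))), 1223) = Add(Add(Pow(Add(-1710, 3235), -1), Add(-54, Mul(-6, -35), Mul(9, -15), Mul(-15, -35))), 1223) = Add(Add(Pow(1525, -1), Add(-54, 210, -135, 525)), 1223) = Add(Add(Rational(1, 1525), 546), 1223) = Add(Rational(832651, 1525), 1223) = Rational(2697726, 1525)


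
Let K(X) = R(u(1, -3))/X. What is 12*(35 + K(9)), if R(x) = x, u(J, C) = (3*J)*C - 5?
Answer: 1204/3 ≈ 401.33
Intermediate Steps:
u(J, C) = -5 + 3*C*J (u(J, C) = 3*C*J - 5 = -5 + 3*C*J)
K(X) = -14/X (K(X) = (-5 + 3*(-3)*1)/X = (-5 - 9)/X = -14/X)
12*(35 + K(9)) = 12*(35 - 14/9) = 12*(301/9) = 1204/3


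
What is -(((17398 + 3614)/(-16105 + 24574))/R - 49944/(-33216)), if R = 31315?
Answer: -183974765381/122348707080 ≈ -1.5037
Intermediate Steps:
-(((17398 + 3614)/(-16105 + 24574))/R - 49944/(-33216)) = -(((17398 + 3614)/(-16105 + 24574))/31315 - 49944/(-33216)) = -((21012/8469)*(1/31315) - 49944*(-1/33216)) = -((21012*(1/8469))*(1/31315) + 2081/1384) = -((7004/2823)*(1/31315) + 2081/1384) = -(7004/88402245 + 2081/1384) = -1*183974765381/122348707080 = -183974765381/122348707080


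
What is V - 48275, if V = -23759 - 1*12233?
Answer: -84267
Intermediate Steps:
V = -35992 (V = -23759 - 12233 = -35992)
V - 48275 = -35992 - 48275 = -84267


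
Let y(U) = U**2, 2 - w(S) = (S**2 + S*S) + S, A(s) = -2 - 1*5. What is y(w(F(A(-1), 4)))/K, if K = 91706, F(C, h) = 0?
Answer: 2/45853 ≈ 4.3618e-5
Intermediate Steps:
A(s) = -7 (A(s) = -2 - 5 = -7)
w(S) = 2 - S - 2*S**2 (w(S) = 2 - ((S**2 + S*S) + S) = 2 - ((S**2 + S**2) + S) = 2 - (2*S**2 + S) = 2 - (S + 2*S**2) = 2 + (-S - 2*S**2) = 2 - S - 2*S**2)
y(w(F(A(-1), 4)))/K = (2 - 1*0 - 2*0**2)**2/91706 = (2 + 0 - 2*0)**2*(1/91706) = (2 + 0 + 0)**2*(1/91706) = 2**2*(1/91706) = 4*(1/91706) = 2/45853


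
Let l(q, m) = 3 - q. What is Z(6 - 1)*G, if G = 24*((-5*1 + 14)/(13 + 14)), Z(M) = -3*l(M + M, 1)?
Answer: 168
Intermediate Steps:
Z(M) = -9 + 6*M (Z(M) = -3*(3 - (M + M)) = -3*(3 - 2*M) = -9 + 6*M)
G = 8 (G = 24*((-5 + 14)/27) = 24*(9*(1/27)) = 24*(⅓) = 8)
Z(6 - 1)*G = (-9 + 6*(6 - 1))*8 = (-9 + 6*5)*8 = (-9 + 30)*8 = 21*8 = 168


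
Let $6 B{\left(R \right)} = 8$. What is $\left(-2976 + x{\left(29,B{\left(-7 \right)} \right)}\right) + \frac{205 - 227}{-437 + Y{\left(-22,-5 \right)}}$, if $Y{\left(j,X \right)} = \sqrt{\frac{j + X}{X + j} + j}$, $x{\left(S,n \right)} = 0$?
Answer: $- \frac{284188313}{95495} + \frac{11 i \sqrt{21}}{95495} \approx -2975.9 + 0.00052786 i$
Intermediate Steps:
$B{\left(R \right)} = \frac{4}{3}$ ($B{\left(R \right)} = \frac{1}{6} \cdot 8 = \frac{4}{3}$)
$Y{\left(j,X \right)} = \sqrt{1 + j}$ ($Y{\left(j,X \right)} = \sqrt{\frac{X + j}{X + j} + j} = \sqrt{1 + j}$)
$\left(-2976 + x{\left(29,B{\left(-7 \right)} \right)}\right) + \frac{205 - 227}{-437 + Y{\left(-22,-5 \right)}} = \left(-2976 + 0\right) + \frac{205 - 227}{-437 + \sqrt{\frac{-5 - 22 - 22 \left(-5 - 22\right)}{-5 - 22}}} = -2976 - \frac{22}{-437 + \sqrt{\frac{-5 - 22 - -594}{-27}}} = -2976 - \frac{22}{-437 + \sqrt{- \frac{-5 - 22 + 594}{27}}} = -2976 - \frac{22}{-437 + \sqrt{\left(- \frac{1}{27}\right) 567}} = -2976 - \frac{22}{-437 + \sqrt{-21}} = -2976 - \frac{22}{-437 + i \sqrt{21}}$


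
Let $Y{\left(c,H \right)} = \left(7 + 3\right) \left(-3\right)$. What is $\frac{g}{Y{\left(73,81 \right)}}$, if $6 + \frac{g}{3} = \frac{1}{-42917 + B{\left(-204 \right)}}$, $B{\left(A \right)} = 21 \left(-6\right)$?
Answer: $\frac{258259}{430430} \approx 0.6$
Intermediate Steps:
$B{\left(A \right)} = -126$
$Y{\left(c,H \right)} = -30$ ($Y{\left(c,H \right)} = 10 \left(-3\right) = -30$)
$g = - \frac{774777}{43043}$ ($g = -18 + \frac{3}{-42917 - 126} = -18 + \frac{3}{-43043} = -18 + 3 \left(- \frac{1}{43043}\right) = -18 - \frac{3}{43043} = - \frac{774777}{43043} \approx -18.0$)
$\frac{g}{Y{\left(73,81 \right)}} = - \frac{774777}{43043 \left(-30\right)} = \left(- \frac{774777}{43043}\right) \left(- \frac{1}{30}\right) = \frac{258259}{430430}$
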